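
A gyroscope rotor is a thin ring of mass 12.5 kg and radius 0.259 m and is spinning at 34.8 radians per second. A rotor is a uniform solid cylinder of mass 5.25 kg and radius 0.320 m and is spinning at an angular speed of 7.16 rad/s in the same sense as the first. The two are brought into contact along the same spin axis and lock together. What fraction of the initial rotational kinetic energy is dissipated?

fraction ≈ 0.151

No external torque acts about the common axis, so total angular momentum is conserved.
Moments of inertia: I_A = (12.5)(0.259)² = 0.8385 kg·m²; I_B = ½(5.25)(0.320)² = 0.2688 kg·m².
Taking A's sense as positive: L = (0.8385)(34.8) + (0.2688)(7.16) = 31.10 kg·m²·rad/s.
Combined I = 0.8385 + 0.2688 = 1.107 kg·m².
ω_f = L / I = 31.10 / 1.107 = 28.09 rad/s.
KE_i = ½ΣIω² = 514.6 J; KE_f = ½(1.107)(28.09)² = 436.9 J.
Fraction dissipated = (KE_i − KE_f)/KE_i = 0.1511.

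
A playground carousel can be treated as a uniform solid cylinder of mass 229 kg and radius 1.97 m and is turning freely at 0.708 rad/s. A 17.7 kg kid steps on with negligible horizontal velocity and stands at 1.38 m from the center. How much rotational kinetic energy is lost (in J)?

No external torque acts about the center; L_before = L_after.
I_p = ½(229)(1.97)² = 444.4 kg·m².
Added inertia Σmr² = (17.7)(1.38)² = 33.71 kg·m²; I_f = 444.4 + 33.71 = 478.1 kg·m².
ω_f = I_p ω_i / I_f = (444.4)(0.708) / 478.1 = 0.6581 rad/s.
KE_i = ½(444.4)(0.7080 rad/s)² = 111.4 J; KE_f = ½(478.1)(0.6581)² = 103.5 J.

energy lost ≈ 7.85 J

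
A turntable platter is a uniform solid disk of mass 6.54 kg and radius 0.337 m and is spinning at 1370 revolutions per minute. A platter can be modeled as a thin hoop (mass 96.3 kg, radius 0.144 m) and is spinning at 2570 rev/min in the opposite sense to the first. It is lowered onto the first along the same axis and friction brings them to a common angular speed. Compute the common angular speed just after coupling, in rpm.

The coupling torques are internal; angular momentum about the shared axis is conserved.
Moments of inertia: I_A = ½(6.54)(0.337)² = 0.3714 kg·m²; I_B = (96.3)(0.144)² = 1.997 kg·m².
Taking A's sense as positive: L = (0.3714)(1370) − (1.997)(2570) = -4623 kg·m²·rpm.
Combined I = 0.3714 + 1.997 = 2.368 kg·m².
ω_f = L / I = -4623 / 2.368 = -1952 rpm.

|ω_f| ≈ 1950 rpm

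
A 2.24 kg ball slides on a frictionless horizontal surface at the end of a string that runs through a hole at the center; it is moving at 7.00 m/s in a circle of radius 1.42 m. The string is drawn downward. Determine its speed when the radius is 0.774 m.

v₂ ≈ 12.8 m/s

The only horizontal force on the mass is along the cord (radial), so it exerts no torque about the hole and angular momentum m v r is conserved.
v₂ = v₁ r₁ / r₂ = (7.00)(1.42) / (0.774) = 12.84 m/s.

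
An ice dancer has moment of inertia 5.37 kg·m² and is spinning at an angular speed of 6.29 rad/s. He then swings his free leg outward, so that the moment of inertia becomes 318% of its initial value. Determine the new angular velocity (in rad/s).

ω₂ ≈ 1.98 rad/s

No external torque acts about the spin axis, so angular momentum is conserved.
I₂ = 3.18 × 5.37 = 17.08 kg·m².
ω₂ = I₁ω₁ / I₂ = (5.370)(6.29 rad/s) / (17.08) = 1.978 rad/s.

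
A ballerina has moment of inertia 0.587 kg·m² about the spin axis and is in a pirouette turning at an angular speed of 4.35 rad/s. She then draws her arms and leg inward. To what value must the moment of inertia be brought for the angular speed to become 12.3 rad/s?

No external torque acts about the spin axis, so angular momentum is conserved.
I₂ = I₁ω₁ / ω₂ = (0.587)(4.35) / (12.3) = 0.2076 kg·m².

I₂ ≈ 0.208 kg·m²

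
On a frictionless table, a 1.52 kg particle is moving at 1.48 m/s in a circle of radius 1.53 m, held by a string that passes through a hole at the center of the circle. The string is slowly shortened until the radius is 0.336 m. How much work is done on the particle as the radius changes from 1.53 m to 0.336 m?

W ≈ 32.9 J

Central (radial) force ⇒ zero torque about the center ⇒ m v r is constant.
v₂ = v₁ r₁ / r₂ = (1.48)(1.53) / (0.336) = 6.739 m/s.
W = ΔKE = ½m(v₂² − v₁²) = 32.85 J.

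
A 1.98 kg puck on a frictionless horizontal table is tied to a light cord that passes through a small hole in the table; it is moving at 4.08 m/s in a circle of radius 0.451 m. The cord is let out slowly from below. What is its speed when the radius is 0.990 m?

v₂ ≈ 1.86 m/s

Central (radial) force ⇒ zero torque about the center ⇒ m v r is constant.
v₂ = v₁ r₁ / r₂ = (4.08)(0.451) / (0.990) = 1.859 m/s.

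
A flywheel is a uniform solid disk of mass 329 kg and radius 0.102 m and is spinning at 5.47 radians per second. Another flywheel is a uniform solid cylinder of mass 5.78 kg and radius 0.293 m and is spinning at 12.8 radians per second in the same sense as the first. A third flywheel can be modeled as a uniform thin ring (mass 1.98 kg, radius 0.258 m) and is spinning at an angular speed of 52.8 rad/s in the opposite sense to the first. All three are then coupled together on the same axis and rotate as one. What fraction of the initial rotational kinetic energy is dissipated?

The coupling torques are internal; angular momentum about the shared axis is conserved.
Moments of inertia: I_A = ½(329)(0.102)² = 1.711 kg·m²; I_B = ½(5.78)(0.293)² = 0.2481 kg·m²; I_C = (1.98)(0.258)² = 0.1318 kg·m².
Taking A's sense as positive: L = (1.711)(5.47) + (0.2481)(12.8) − (0.1318)(52.8) = 5.579 kg·m²·rad/s.
Combined I = 1.711 + 0.2481 + 0.1318 = 2.091 kg·m².
ω_f = L / I = 5.579 / 2.091 = 2.667 rad/s.
KE_i = ½ΣIω² = 229.6 J; KE_f = ½(2.091)(2.667)² = 7.440 J.
Fraction dissipated = (KE_i − KE_f)/KE_i = 0.9676.

fraction ≈ 0.968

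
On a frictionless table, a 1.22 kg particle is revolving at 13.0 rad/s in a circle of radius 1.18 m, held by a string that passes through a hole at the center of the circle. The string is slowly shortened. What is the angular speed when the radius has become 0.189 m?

ω₂ ≈ 507 rad/s

The constraining force is radial, so m r² ω about the center is conserved.
ω₂ = ω₁ (r₁/r₂)² = (13.0)(1.18/0.189)² = 506.7 rad/s.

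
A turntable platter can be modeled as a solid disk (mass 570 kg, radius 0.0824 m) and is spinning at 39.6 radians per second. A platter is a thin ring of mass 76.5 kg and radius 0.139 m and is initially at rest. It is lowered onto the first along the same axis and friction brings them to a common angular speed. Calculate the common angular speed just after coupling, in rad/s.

|ω_f| ≈ 22.5 rad/s

The coupling torques are internal; angular momentum about the shared axis is conserved.
Moments of inertia: I_A = ½(570)(0.0824)² = 1.935 kg·m²; I_B = (76.5)(0.139)² = 1.478 kg·m².
Taking A's sense as positive: L = (1.935)(39.6) = 76.63 kg·m²·rad/s.
Combined I = 1.935 + 1.478 = 3.413 kg·m².
ω_f = L / I = 76.63 / 3.413 = 22.45 rad/s.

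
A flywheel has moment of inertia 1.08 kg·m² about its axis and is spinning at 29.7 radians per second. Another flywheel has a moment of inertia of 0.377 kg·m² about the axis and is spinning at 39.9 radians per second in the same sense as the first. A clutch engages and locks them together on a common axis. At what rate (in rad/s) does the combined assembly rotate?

|ω_f| ≈ 32.3 rad/s

The coupling torques are internal; angular momentum about the shared axis is conserved.
Taking A's sense as positive: L = (1.080)(29.7) + (0.3770)(39.9) = 47.12 kg·m²·rad/s.
Combined I = 1.080 + 0.3770 = 1.457 kg·m².
ω_f = L / I = 47.12 / 1.457 = 32.34 rad/s.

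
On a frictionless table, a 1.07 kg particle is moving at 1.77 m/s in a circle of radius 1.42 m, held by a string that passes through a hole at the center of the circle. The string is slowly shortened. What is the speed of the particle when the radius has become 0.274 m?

The only horizontal force on the mass is along the cord (radial), so it exerts no torque about the hole and angular momentum m v r is conserved.
v₂ = v₁ r₁ / r₂ = (1.77)(1.42) / (0.274) = 9.173 m/s.

v₂ ≈ 9.17 m/s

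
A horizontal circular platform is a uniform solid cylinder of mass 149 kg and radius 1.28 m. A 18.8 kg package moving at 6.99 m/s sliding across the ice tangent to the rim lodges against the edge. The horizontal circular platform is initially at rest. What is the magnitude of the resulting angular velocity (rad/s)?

About the central axle the impulsive forces during the collision are internal, so angular momentum about that axis is conserved.
I_p = ½(149)(1.28)² = 122.1 kg·m². Taking the sense of the package's angular momentum as positive, L_{package} = m v R = (18.8)(6.99)(1.28) = 168.2 kg·m²/s.
L_i = 0 + 168.2 = 168.2 kg·m²/s.
After sticking, I_f = I_p + m R² = 122.1 + (18.8)(1.28)² = 152.9 kg·m².
ω_f = L_i / I_f = 168.2 / 152.9 = 1.100 rad/s.

|ω_f| ≈ 1.10 rad/s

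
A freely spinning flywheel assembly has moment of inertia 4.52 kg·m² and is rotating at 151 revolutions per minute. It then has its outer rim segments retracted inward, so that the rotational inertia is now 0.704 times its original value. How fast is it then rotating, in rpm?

With no external torque about the axis, L is conserved: I₁ω₁ = I₂ω₂.
I₂ = 0.704 × 4.52 = 3.182 kg·m².
ω₂ = I₁ω₁ / I₂ = (4.520)(151 rpm) / (3.182) = 214.5 rpm.

ω₂ ≈ 214 rpm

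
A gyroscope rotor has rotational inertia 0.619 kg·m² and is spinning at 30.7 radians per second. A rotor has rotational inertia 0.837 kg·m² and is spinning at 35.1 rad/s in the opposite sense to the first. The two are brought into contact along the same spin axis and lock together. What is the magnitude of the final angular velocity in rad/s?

|ω_f| ≈ 7.13 rad/s

No external torque acts about the common axis, so total angular momentum is conserved.
Taking A's sense as positive: L = (0.6190)(30.7) − (0.8370)(35.1) = -10.38 kg·m²·rad/s.
Combined I = 0.6190 + 0.8370 = 1.456 kg·m².
ω_f = L / I = -10.38 / 1.456 = -7.126 rad/s.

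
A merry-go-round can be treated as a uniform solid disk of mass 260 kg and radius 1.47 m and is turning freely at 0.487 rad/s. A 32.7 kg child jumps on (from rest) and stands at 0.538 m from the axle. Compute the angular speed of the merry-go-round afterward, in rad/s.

No external torque acts about the axle; L_before = L_after.
I_p = ½(260)(1.47)² = 280.9 kg·m².
Added inertia Σmr² = (32.7)(0.538)² = 9.465 kg·m²; I_f = 280.9 + 9.465 = 290.4 kg·m².
ω_f = I_p ω_i / I_f = (280.9)(0.487) / 290.4 = 0.4711 rad/s.

ω_f ≈ 0.471 rad/s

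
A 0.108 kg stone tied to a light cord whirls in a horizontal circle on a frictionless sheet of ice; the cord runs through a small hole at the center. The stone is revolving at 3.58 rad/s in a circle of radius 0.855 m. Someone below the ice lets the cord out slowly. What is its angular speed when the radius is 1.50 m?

No torque about the axis ⇒ m r₁² ω₁ = m r₂² ω₂.
ω₂ = ω₁ (r₁/r₂)² = (3.58)(0.855/1.50)² = 1.163 rad/s.

ω₂ ≈ 1.16 rad/s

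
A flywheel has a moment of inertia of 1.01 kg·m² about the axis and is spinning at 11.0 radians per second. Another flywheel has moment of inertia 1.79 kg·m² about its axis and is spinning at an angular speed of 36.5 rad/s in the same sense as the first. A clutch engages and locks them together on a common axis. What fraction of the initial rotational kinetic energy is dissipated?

fraction ≈ 0.167

The coupling torques are internal; angular momentum about the shared axis is conserved.
Taking A's sense as positive: L = (1.010)(11.0) + (1.790)(36.5) = 76.45 kg·m²·rad/s.
Combined I = 1.010 + 1.790 = 2.800 kg·m².
ω_f = L / I = 76.45 / 2.800 = 27.30 rad/s.
KE_i = ½ΣIω² = 1253 J; KE_f = ½(2.800)(27.30)² = 1044 J.
Fraction dissipated = (KE_i − KE_f)/KE_i = 0.1675.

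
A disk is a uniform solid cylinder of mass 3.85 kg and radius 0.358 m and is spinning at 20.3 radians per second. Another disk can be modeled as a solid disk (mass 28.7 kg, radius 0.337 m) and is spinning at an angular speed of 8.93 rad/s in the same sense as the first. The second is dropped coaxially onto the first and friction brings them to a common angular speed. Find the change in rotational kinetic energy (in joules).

No external torque acts about the common axis, so total angular momentum is conserved.
Moments of inertia: I_A = ½(3.85)(0.358)² = 0.2467 kg·m²; I_B = ½(28.7)(0.337)² = 1.630 kg·m².
Taking A's sense as positive: L = (0.2467)(20.3) + (1.630)(8.93) = 19.56 kg·m²·rad/s.
Combined I = 0.2467 + 1.630 = 1.876 kg·m².
ω_f = L / I = 19.56 / 1.876 = 10.42 rad/s.
KE_i = ½ΣIω² = 115.8 J; KE_f = ½(1.876)(10.42)² = 102.0 J.

ΔKE ≈ -13.9 J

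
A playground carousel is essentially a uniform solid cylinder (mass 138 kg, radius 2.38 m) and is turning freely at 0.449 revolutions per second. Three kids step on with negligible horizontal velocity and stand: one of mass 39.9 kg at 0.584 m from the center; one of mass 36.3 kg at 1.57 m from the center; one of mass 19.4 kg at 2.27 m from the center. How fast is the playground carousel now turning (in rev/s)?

ω_f ≈ 0.295 rev/s

The added mass arrives with no angular momentum about the center, and any external torque about the center is negligible, so the system's angular momentum is conserved.
I_p = ½(138)(2.38)² = 390.8 kg·m².
Added inertia Σmr² = (39.9)(0.584)² + (36.3)(1.57)² + (19.4)(2.27)² = 203.1 kg·m²; I_f = 390.8 + 203.1 = 593.9 kg·m².
ω_f = I_p ω_i / I_f = (390.8)(0.449) / 593.9 = 0.2955 rev/s.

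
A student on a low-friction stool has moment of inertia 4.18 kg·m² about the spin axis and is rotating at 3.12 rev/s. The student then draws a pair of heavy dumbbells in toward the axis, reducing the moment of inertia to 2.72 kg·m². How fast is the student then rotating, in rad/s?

No external torque acts about the spin axis, so angular momentum is conserved.
ω₂ = I₁ω₁ / I₂ = (4.180)(3.12 rev/s) / (2.720) = 4.795 rev/s = 30.13 rad/s.

ω₂ ≈ 30.1 rad/s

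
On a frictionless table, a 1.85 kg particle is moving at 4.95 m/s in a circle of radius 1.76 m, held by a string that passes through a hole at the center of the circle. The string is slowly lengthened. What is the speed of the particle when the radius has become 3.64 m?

v₂ ≈ 2.39 m/s

The only horizontal force on the mass is along the cord (radial), so it exerts no torque about the hole and angular momentum m v r is conserved.
v₂ = v₁ r₁ / r₂ = (4.95)(1.76) / (3.64) = 2.393 m/s.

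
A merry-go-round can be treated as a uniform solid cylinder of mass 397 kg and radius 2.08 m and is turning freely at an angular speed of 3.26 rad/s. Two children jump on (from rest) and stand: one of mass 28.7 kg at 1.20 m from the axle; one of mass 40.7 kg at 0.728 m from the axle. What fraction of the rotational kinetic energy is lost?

The added mass arrives with no angular momentum about the axle, and any external torque about the axle is negligible, so the system's angular momentum is conserved.
I_p = ½(397)(2.08)² = 858.8 kg·m².
Added inertia Σmr² = (28.7)(1.20)² + (40.7)(0.728)² = 62.90 kg·m²; I_f = 858.8 + 62.90 = 921.7 kg·m².
ω_f = I_p ω_i / I_f = (858.8)(3.26) / 921.7 = 3.038 rad/s.
KE_i = ½(858.8)(3.260 rad/s)² = 4563 J; KE_f = ½(921.7)(3.038)² = 4252 J.
Fraction lost = 0.06824.

fraction ≈ 0.0682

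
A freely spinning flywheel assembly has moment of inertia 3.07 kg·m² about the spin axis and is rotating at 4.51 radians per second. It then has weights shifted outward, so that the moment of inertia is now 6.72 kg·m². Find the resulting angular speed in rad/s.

Angular momentum about the spin axis is conserved since the torque about it is zero.
ω₂ = I₁ω₁ / I₂ = (3.070)(4.51 rad/s) / (6.720) = 2.060 rad/s.

ω₂ ≈ 2.06 rad/s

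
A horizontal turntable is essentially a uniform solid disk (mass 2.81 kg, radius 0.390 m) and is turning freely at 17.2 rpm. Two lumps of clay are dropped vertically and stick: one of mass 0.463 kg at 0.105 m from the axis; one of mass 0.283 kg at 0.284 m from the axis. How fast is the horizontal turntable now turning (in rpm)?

ω_f ≈ 15.2 rpm

The added mass arrives with no angular momentum about the axis, and any external torque about the axis is negligible, so the system's angular momentum is conserved.
I_p = ½(2.81)(0.390)² = 0.2137 kg·m².
Added inertia Σmr² = (0.463)(0.105)² + (0.283)(0.284)² = 0.02793 kg·m²; I_f = 0.2137 + 0.02793 = 0.2416 kg·m².
ω_f = I_p ω_i / I_f = (0.2137)(17.2) / 0.2416 = 15.21 rpm.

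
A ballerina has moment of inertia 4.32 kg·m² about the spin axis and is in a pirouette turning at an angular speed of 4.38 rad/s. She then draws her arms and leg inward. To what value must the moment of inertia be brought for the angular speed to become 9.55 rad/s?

Angular momentum about the spin axis is conserved since the torque about it is zero.
I₂ = I₁ω₁ / ω₂ = (4.32)(4.38) / (9.55) = 1.981 kg·m².

I₂ ≈ 1.98 kg·m²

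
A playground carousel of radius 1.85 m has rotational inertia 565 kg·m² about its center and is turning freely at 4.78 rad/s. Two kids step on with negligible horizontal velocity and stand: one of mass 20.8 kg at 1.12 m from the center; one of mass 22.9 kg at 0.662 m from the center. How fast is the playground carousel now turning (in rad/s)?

No external torque acts about the center; L_before = L_after.
Added inertia Σmr² = (20.8)(1.12)² + (22.9)(0.662)² = 36.13 kg·m²; I_f = 565.0 + 36.13 = 601.1 kg·m².
ω_f = I_p ω_i / I_f = (565.0)(4.78) / 601.1 = 4.493 rad/s.

ω_f ≈ 4.49 rad/s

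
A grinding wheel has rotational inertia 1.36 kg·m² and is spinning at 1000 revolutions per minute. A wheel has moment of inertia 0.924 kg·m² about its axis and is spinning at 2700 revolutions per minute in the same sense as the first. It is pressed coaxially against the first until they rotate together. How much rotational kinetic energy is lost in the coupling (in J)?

ΔKE lost ≈ 8720 J

No external torque acts about the common axis, so total angular momentum is conserved.
Taking A's sense as positive: L = (1.360)(1000) + (0.9240)(2700) = 3855 kg·m²·rpm.
Combined I = 1.360 + 0.9240 = 2.284 kg·m².
ω_f = L / I = 3855 / 2.284 = 1688 rpm.
KE_i = ½ΣIω² = 44390 J; KE_f = ½(2.284)(176.7)² = 35670 J.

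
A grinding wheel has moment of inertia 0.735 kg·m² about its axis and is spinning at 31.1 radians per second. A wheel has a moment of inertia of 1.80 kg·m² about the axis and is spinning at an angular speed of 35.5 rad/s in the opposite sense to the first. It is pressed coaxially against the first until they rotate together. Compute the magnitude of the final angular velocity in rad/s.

No external torque acts about the common axis, so total angular momentum is conserved.
Taking A's sense as positive: L = (0.7350)(31.1) − (1.800)(35.5) = -41.04 kg·m²·rad/s.
Combined I = 0.7350 + 1.800 = 2.535 kg·m².
ω_f = L / I = -41.04 / 2.535 = -16.19 rad/s.

|ω_f| ≈ 16.2 rad/s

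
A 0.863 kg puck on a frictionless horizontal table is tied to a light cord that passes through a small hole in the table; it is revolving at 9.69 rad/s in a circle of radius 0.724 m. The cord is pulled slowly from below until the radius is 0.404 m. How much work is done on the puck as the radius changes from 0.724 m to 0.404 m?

No torque about the axis ⇒ m r₁² ω₁ = m r₂² ω₂.
ω₂ = ω₁ (r₁/r₂)² = (9.69)(0.724/0.404)² = 31.12 rad/s.
W = ΔKE = ½m(v₂² − v₁²) = 46.97 J.

W ≈ 47.0 J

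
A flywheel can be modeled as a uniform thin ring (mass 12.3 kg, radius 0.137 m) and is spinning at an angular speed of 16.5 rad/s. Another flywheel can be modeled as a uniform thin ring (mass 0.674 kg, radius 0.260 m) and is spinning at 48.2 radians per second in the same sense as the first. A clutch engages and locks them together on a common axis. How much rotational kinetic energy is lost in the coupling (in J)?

The coupling torques are internal; angular momentum about the shared axis is conserved.
Moments of inertia: I_A = (12.3)(0.137)² = 0.2309 kg·m²; I_B = (0.674)(0.260)² = 0.04556 kg·m².
Taking A's sense as positive: L = (0.2309)(16.5) + (0.04556)(48.2) = 6.005 kg·m²·rad/s.
Combined I = 0.2309 + 0.04556 = 0.2764 kg·m².
ω_f = L / I = 6.005 / 0.2764 = 21.73 rad/s.
KE_i = ½ΣIω² = 84.35 J; KE_f = ½(0.2764)(21.73)² = 65.23 J.

ΔKE lost ≈ 19.1 J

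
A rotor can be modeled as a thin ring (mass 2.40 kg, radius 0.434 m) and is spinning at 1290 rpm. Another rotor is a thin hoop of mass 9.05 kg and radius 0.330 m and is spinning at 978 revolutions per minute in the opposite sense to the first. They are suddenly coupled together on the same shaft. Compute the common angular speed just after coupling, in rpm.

The coupling torques are internal; angular momentum about the shared axis is conserved.
Moments of inertia: I_A = (2.40)(0.434)² = 0.4521 kg·m²; I_B = (9.05)(0.330)² = 0.9855 kg·m².
Taking A's sense as positive: L = (0.4521)(1290) − (0.9855)(978) = -380.7 kg·m²·rpm.
Combined I = 0.4521 + 0.9855 = 1.438 kg·m².
ω_f = L / I = -380.7 / 1.438 = -264.8 rpm.

|ω_f| ≈ 265 rpm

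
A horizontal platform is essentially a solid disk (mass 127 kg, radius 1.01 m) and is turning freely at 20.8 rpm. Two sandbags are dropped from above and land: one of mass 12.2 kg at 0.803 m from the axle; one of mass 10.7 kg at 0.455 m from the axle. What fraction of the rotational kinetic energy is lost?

No external torque acts about the axle; L_before = L_after.
I_p = ½(127)(1.01)² = 64.78 kg·m².
Added inertia Σmr² = (12.2)(0.803)² + (10.7)(0.455)² = 10.08 kg·m²; I_f = 64.78 + 10.08 = 74.86 kg·m².
ω_f = I_p ω_i / I_f = (64.78)(20.8) / 74.86 = 18.00 rpm.
KE_i = ½(64.78)(2.178 rad/s)² = 153.7 J; KE_f = ½(74.86)(1.885)² = 133.0 J.
Fraction lost = 0.1347.

fraction ≈ 0.135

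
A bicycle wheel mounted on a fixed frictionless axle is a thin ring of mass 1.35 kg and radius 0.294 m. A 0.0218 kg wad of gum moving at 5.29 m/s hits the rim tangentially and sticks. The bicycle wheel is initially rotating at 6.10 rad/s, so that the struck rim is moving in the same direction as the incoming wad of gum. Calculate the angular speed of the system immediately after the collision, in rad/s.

About the axle the impulsive forces during the collision are internal, so angular momentum about that axis is conserved.
I_p = (1.35)(0.294)² = 0.1167 kg·m². Taking the sense of the wad of gum's angular momentum as positive, L_{wad} = m v R = (0.0218)(5.29)(0.294) = 0.03390 kg·m²/s.
L_i = +I_p ω_p + m v R = +(0.1167)(6.10) + 0.03390 = 0.7457 kg·m²/s.
After sticking, I_f = I_p + m R² = 0.1167 + (0.0218)(0.294)² = 0.1186 kg·m².
ω_f = L_i / I_f = 0.7457 / 0.1186 = 6.289 rad/s.

|ω_f| ≈ 6.29 rad/s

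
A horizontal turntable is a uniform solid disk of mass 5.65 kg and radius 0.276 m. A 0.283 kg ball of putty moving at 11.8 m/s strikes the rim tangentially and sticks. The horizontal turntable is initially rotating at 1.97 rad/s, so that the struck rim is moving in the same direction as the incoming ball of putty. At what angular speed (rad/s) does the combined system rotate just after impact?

|ω_f| ≈ 5.68 rad/s

About the axle the impulsive forces during the collision are internal, so angular momentum about that axis is conserved.
I_p = ½(5.65)(0.276)² = 0.2152 kg·m². Taking the sense of the ball of putty's angular momentum as positive, L_{ball} = m v R = (0.283)(11.8)(0.276) = 0.9217 kg·m²/s.
L_i = +I_p ω_p + m v R = +(0.2152)(1.97) + 0.9217 = 1.346 kg·m²/s.
After sticking, I_f = I_p + m R² = 0.2152 + (0.283)(0.276)² = 0.2368 kg·m².
ω_f = L_i / I_f = 1.346 / 0.2368 = 5.684 rad/s.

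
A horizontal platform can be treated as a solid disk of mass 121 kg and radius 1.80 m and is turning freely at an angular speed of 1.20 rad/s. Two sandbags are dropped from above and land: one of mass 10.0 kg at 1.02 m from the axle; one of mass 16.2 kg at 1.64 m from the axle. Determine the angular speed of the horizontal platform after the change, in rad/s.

ω_f ≈ 0.941 rad/s

The added mass arrives with no angular momentum about the axle, and any external torque about the axle is negligible, so the system's angular momentum is conserved.
I_p = ½(121)(1.80)² = 196.0 kg·m².
Added inertia Σmr² = (10.0)(1.02)² + (16.2)(1.64)² = 53.98 kg·m²; I_f = 196.0 + 53.98 = 250.0 kg·m².
ω_f = I_p ω_i / I_f = (196.0)(1.20) / 250.0 = 0.9409 rad/s.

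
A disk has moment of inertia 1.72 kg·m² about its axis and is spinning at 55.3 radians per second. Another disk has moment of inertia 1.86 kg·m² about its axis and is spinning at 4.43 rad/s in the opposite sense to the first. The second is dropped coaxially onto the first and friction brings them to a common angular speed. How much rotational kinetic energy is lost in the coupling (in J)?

No external torque acts about the common axis, so total angular momentum is conserved.
Taking A's sense as positive: L = (1.720)(55.3) − (1.860)(4.43) = 86.88 kg·m²·rad/s.
Combined I = 1.720 + 1.860 = 3.580 kg·m².
ω_f = L / I = 86.88 / 3.580 = 24.27 rad/s.
KE_i = ½ΣIω² = 2648 J; KE_f = ½(3.580)(24.27)² = 1054 J.

ΔKE lost ≈ 1590 J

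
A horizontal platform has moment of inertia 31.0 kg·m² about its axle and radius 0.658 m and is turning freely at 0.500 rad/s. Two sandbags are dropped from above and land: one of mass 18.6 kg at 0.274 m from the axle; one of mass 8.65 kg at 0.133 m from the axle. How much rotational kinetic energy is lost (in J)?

No external torque acts about the axle; L_before = L_after.
Added inertia Σmr² = (18.6)(0.274)² + (8.65)(0.133)² = 1.549 kg·m²; I_f = 31.00 + 1.549 = 32.55 kg·m².
ω_f = I_p ω_i / I_f = (31.00)(0.500) / 32.55 = 0.4762 rad/s.
KE_i = ½(31.00)(0.5000 rad/s)² = 3.875 J; KE_f = ½(32.55)(0.4762)² = 3.691 J.

energy lost ≈ 0.184 J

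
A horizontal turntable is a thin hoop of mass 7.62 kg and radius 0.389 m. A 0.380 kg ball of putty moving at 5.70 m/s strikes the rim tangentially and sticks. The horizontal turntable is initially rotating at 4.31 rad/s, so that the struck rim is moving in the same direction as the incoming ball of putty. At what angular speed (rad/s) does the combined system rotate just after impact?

About the axle the impulsive forces during the collision are internal, so angular momentum about that axis is conserved.
I_p = (7.62)(0.389)² = 1.153 kg·m². Taking the sense of the ball of putty's angular momentum as positive, L_{ball} = m v R = (0.380)(5.70)(0.389) = 0.8426 kg·m²/s.
L_i = +I_p ω_p + m v R = +(1.153)(4.31) + 0.8426 = 5.812 kg·m²/s.
After sticking, I_f = I_p + m R² = 1.153 + (0.380)(0.389)² = 1.211 kg·m².
ω_f = L_i / I_f = 5.812 / 1.211 = 4.801 rad/s.

|ω_f| ≈ 4.80 rad/s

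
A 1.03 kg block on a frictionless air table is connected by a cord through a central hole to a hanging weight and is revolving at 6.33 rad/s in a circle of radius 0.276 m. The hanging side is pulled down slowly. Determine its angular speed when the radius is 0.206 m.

ω₂ ≈ 11.4 rad/s

No torque about the axis ⇒ m r₁² ω₁ = m r₂² ω₂.
ω₂ = ω₁ (r₁/r₂)² = (6.33)(0.276/0.206)² = 11.36 rad/s.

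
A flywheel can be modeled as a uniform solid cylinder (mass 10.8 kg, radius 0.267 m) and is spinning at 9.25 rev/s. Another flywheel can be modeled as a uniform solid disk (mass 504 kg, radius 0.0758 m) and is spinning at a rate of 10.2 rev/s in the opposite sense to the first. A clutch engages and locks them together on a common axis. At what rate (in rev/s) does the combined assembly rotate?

|ω_f| ≈ 6.11 rev/s

The coupling torques are internal; angular momentum about the shared axis is conserved.
Moments of inertia: I_A = ½(10.8)(0.267)² = 0.3850 kg·m²; I_B = ½(504)(0.0758)² = 1.448 kg·m².
Taking A's sense as positive: L = (0.3850)(9.25) − (1.448)(10.2) = -11.21 kg·m²·rev/s.
Combined I = 0.3850 + 1.448 = 1.833 kg·m².
ω_f = L / I = -11.21 / 1.833 = -6.115 rev/s.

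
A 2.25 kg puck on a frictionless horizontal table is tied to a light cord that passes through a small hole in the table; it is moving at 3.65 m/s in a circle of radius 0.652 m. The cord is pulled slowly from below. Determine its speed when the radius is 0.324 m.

Central (radial) force ⇒ zero torque about the center ⇒ m v r is constant.
v₂ = v₁ r₁ / r₂ = (3.65)(0.652) / (0.324) = 7.345 m/s.

v₂ ≈ 7.35 m/s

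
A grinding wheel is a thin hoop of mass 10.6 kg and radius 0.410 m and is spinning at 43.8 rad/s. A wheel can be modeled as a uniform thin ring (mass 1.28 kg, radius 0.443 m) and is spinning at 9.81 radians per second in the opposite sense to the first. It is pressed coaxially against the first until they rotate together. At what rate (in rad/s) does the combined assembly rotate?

|ω_f| ≈ 37.2 rad/s

The coupling torques are internal; angular momentum about the shared axis is conserved.
Moments of inertia: I_A = (10.6)(0.410)² = 1.782 kg·m²; I_B = (1.28)(0.443)² = 0.2512 kg·m².
Taking A's sense as positive: L = (1.782)(43.8) − (0.2512)(9.81) = 75.58 kg·m²·rad/s.
Combined I = 1.782 + 0.2512 = 2.033 kg·m².
ω_f = L / I = 75.58 / 2.033 = 37.18 rad/s.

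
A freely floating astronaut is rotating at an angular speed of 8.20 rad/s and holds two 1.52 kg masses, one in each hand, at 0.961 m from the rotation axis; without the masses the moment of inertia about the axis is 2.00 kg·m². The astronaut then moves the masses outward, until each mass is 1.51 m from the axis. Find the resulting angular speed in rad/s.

Angular momentum about the spin axis is conserved since the torque about it is zero.
I₁ = 2.00 + 2(1.52)(0.961)² = 4.808 kg·m²; I₂ = 2.00 + 2(1.52)(1.51)² = 8.932 kg·m².
ω₂ = I₁ω₁ / I₂ = (4.808)(8.20 rad/s) / (8.932) = 4.414 rad/s.

ω₂ ≈ 4.41 rad/s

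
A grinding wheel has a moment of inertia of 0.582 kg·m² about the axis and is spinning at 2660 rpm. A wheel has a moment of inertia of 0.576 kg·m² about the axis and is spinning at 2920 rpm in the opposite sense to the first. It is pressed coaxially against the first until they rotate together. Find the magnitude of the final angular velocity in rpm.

No external torque acts about the common axis, so total angular momentum is conserved.
Taking A's sense as positive: L = (0.5820)(2660) − (0.5760)(2920) = -133.8 kg·m²·rpm.
Combined I = 0.5820 + 0.5760 = 1.158 kg·m².
ω_f = L / I = -133.8 / 1.158 = -115.5 rpm.

|ω_f| ≈ 116 rpm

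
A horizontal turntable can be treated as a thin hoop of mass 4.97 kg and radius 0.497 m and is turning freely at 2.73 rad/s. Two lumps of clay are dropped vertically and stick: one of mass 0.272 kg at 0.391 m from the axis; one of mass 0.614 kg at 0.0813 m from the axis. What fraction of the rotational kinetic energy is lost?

No external torque acts about the axis; L_before = L_after.
I_p = (4.97)(0.497)² = 1.228 kg·m².
Added inertia Σmr² = (0.272)(0.391)² + (0.614)(0.0813)² = 0.04564 kg·m²; I_f = 1.228 + 0.04564 = 1.273 kg·m².
ω_f = I_p ω_i / I_f = (1.228)(2.73) / 1.273 = 2.632 rad/s.
KE_i = ½(1.228)(2.730 rad/s)² = 4.575 J; KE_f = ½(1.273)(2.632)² = 4.411 J.
Fraction lost = 0.03585.

fraction ≈ 0.0358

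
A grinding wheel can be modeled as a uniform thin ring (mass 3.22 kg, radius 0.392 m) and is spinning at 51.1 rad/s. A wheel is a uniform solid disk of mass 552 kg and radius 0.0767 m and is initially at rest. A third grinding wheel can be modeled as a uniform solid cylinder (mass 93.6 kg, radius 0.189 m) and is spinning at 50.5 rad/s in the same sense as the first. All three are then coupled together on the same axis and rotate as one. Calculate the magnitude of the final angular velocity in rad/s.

|ω_f| ≈ 28.9 rad/s

The coupling torques are internal; angular momentum about the shared axis is conserved.
Moments of inertia: I_A = (3.22)(0.392)² = 0.4948 kg·m²; I_B = ½(552)(0.0767)² = 1.624 kg·m²; I_C = ½(93.6)(0.189)² = 1.672 kg·m².
Taking A's sense as positive: L = (0.4948)(51.1) + (1.672)(50.5) = 109.7 kg·m²·rad/s.
Combined I = 0.4948 + 1.624 + 1.672 = 3.790 kg·m².
ω_f = L / I = 109.7 / 3.790 = 28.94 rad/s.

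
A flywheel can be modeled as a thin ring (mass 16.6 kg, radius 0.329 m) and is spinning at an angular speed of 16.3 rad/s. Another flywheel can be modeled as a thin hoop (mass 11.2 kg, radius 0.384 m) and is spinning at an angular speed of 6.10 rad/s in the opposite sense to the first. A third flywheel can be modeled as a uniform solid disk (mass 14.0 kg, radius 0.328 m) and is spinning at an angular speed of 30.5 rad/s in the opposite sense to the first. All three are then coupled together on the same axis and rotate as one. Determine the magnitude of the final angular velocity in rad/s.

The coupling torques are internal; angular momentum about the shared axis is conserved.
Moments of inertia: I_A = (16.6)(0.329)² = 1.797 kg·m²; I_B = (11.2)(0.384)² = 1.652 kg·m²; I_C = ½(14.0)(0.328)² = 0.7531 kg·m².
Taking A's sense as positive: L = (1.797)(16.3) − (1.652)(6.10) − (0.7531)(30.5) = -3.756 kg·m²·rad/s.
Combined I = 1.797 + 1.652 + 0.7531 = 4.201 kg·m².
ω_f = L / I = -3.756 / 4.201 = -0.8939 rad/s.

|ω_f| ≈ 0.894 rad/s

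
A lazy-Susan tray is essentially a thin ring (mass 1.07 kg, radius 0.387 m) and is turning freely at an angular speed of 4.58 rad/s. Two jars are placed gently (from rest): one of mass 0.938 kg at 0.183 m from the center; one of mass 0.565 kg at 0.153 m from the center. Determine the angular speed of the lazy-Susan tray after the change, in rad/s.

No external torque acts about the center; L_before = L_after.
I_p = (1.07)(0.387)² = 0.1603 kg·m².
Added inertia Σmr² = (0.938)(0.183)² + (0.565)(0.153)² = 0.04464 kg·m²; I_f = 0.1603 + 0.04464 = 0.2049 kg·m².
ω_f = I_p ω_i / I_f = (0.1603)(4.58) / 0.2049 = 3.582 rad/s.

ω_f ≈ 3.58 rad/s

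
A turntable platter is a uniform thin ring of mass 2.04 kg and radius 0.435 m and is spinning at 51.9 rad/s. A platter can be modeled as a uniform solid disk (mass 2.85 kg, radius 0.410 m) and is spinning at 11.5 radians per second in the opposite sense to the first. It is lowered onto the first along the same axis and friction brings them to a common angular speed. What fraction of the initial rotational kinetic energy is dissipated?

The coupling torques are internal; angular momentum about the shared axis is conserved.
Moments of inertia: I_A = (2.04)(0.435)² = 0.3860 kg·m²; I_B = ½(2.85)(0.410)² = 0.2395 kg·m².
Taking A's sense as positive: L = (0.3860)(51.9) − (0.2395)(11.5) = 17.28 kg·m²·rad/s.
Combined I = 0.3860 + 0.2395 = 0.6256 kg·m².
ω_f = L / I = 17.28 / 0.6256 = 27.62 rad/s.
KE_i = ½ΣIω² = 535.7 J; KE_f = ½(0.6256)(27.62)² = 238.7 J.
Fraction dissipated = (KE_i − KE_f)/KE_i = 0.5545.

fraction ≈ 0.555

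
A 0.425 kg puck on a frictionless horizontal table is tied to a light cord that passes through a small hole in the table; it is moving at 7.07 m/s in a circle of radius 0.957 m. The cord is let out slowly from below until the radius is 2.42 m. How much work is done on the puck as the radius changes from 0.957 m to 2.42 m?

W ≈ -8.96 J

Central (radial) force ⇒ zero torque about the center ⇒ m v r is constant.
v₂ = v₁ r₁ / r₂ = (7.07)(0.957) / (2.42) = 2.796 m/s.
W = ΔKE = ½m(v₂² − v₁²) = -8.961 J.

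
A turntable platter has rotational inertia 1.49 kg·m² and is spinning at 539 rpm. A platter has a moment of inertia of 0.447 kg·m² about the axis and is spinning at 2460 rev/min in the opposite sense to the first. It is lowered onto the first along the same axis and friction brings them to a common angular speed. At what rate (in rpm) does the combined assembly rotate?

No external torque acts about the common axis, so total angular momentum is conserved.
Taking A's sense as positive: L = (1.490)(539) − (0.4470)(2460) = -296.5 kg·m²·rpm.
Combined I = 1.490 + 0.4470 = 1.937 kg·m².
ω_f = L / I = -296.5 / 1.937 = -153.1 rpm.

|ω_f| ≈ 153 rpm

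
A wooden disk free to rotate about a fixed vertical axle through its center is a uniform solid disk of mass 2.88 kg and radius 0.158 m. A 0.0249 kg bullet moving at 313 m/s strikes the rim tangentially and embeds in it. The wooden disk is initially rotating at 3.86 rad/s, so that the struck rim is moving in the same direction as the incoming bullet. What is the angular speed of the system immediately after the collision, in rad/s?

|ω_f| ≈ 37.5 rad/s

About the axle the impulsive forces during the collision are internal, so angular momentum about that axis is conserved.
I_p = ½(2.88)(0.158)² = 0.03595 kg·m². Taking the sense of the bullet's angular momentum as positive, L_{bullet} = m v R = (0.0249)(313)(0.158) = 1.231 kg·m²/s.
L_i = +I_p ω_p + m v R = +(0.03595)(3.86) + 1.231 = 1.370 kg·m²/s.
After sticking, I_f = I_p + m R² = 0.03595 + (0.0249)(0.158)² = 0.03657 kg·m².
ω_f = L_i / I_f = 1.370 / 0.03657 = 37.47 rad/s.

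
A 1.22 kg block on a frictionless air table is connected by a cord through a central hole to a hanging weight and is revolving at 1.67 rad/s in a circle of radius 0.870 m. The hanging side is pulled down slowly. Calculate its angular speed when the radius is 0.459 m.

No torque about the axis ⇒ m r₁² ω₁ = m r₂² ω₂.
ω₂ = ω₁ (r₁/r₂)² = (1.67)(0.870/0.459)² = 6.000 rad/s.

ω₂ ≈ 6.00 rad/s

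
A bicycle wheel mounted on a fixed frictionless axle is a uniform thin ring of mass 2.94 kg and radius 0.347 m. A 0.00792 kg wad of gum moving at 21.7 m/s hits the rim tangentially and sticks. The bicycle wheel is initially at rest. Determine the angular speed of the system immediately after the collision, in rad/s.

About the axle the impulsive forces during the collision are internal, so angular momentum about that axis is conserved.
I_p = (2.94)(0.347)² = 0.3540 kg·m². Taking the sense of the wad of gum's angular momentum as positive, L_{wad} = m v R = (0.00792)(21.7)(0.347) = 0.05964 kg·m²/s.
L_i = 0 + 0.05964 = 0.05964 kg·m²/s.
After sticking, I_f = I_p + m R² = 0.3540 + (0.00792)(0.347)² = 0.3550 kg·m².
ω_f = L_i / I_f = 0.05964 / 0.3550 = 0.1680 rad/s.

|ω_f| ≈ 0.168 rad/s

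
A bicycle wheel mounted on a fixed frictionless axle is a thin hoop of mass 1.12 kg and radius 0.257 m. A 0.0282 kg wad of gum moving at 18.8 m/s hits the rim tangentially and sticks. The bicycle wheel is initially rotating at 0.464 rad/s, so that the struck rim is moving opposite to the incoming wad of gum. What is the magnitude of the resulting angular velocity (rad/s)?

|ω_f| ≈ 1.34 rad/s

The axle reaction passes through the axle and exerts no torque about it; angular momentum about the axle is conserved through the impact.
I_p = (1.12)(0.257)² = 0.07397 kg·m². Taking the sense of the wad of gum's angular momentum as positive, L_{wad} = m v R = (0.0282)(18.8)(0.257) = 0.1363 kg·m²/s.
L_i = −I_p ω_p + m v R = −(0.07397)(0.464) + 0.1363 = 0.1019 kg·m²/s.
After sticking, I_f = I_p + m R² = 0.07397 + (0.0282)(0.257)² = 0.07584 kg·m².
ω_f = L_i / I_f = 0.1019 / 0.07584 = 1.344 rad/s.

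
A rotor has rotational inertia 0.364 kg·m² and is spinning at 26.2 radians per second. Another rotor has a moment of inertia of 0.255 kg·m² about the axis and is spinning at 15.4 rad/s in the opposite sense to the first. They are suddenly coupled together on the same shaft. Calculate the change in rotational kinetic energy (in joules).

No external torque acts about the common axis, so total angular momentum is conserved.
Taking A's sense as positive: L = (0.3640)(26.2) − (0.2550)(15.4) = 5.610 kg·m²·rad/s.
Combined I = 0.3640 + 0.2550 = 0.6190 kg·m².
ω_f = L / I = 5.610 / 0.6190 = 9.063 rad/s.
KE_i = ½ΣIω² = 155.2 J; KE_f = ½(0.6190)(9.063)² = 25.42 J.

ΔKE ≈ -130 J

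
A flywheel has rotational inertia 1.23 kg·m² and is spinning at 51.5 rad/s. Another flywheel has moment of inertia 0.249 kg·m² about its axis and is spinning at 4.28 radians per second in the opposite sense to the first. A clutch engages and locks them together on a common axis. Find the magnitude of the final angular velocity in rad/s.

The coupling torques are internal; angular momentum about the shared axis is conserved.
Taking A's sense as positive: L = (1.230)(51.5) − (0.2490)(4.28) = 62.28 kg·m²·rad/s.
Combined I = 1.230 + 0.2490 = 1.479 kg·m².
ω_f = L / I = 62.28 / 1.479 = 42.11 rad/s.

|ω_f| ≈ 42.1 rad/s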